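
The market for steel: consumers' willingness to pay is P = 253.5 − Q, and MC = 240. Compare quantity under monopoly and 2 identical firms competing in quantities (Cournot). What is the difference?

A monopolist chooses Q where MR = MC. MR = 253.5 − 2Q; setting this equal to 240 gives Q = 6.75 and P = 246.75.
With 2 symmetric Cournot firms, each firm's FOC gives 253.5 − 3q = 240, so q = 4.5, Q = 2·4.5 = 9, and P = 244.5.
Change in quantity: 9 − 6.75 = 2.25.

Quantity rises by 2.25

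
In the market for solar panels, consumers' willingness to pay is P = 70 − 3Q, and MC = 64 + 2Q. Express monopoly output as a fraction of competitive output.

A monopolist chooses Q where MR = MC. MR = 70 − 6Q; setting this equal to 64 + 2Q gives Q = 0.75 and P = 67.75.
Competitive equilibrium sets price equal to marginal cost: 70 − 3Q = 64 + 2Q, so Q = 1.2 and P = 66.4.
Ratio Q_m/Q_c = 0.75/1.2 = 0.625.

Q_m/Q_c = 0.625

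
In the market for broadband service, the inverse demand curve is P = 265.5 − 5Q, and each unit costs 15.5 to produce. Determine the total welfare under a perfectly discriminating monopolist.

TS = 6250

With perfect price discrimination, output is the efficient level Q = 50 (where demand meets MC), but every buyer pays their willingness to pay: CS = 0 and PS = total surplus.
TS = 6250 (equal to competitive TS).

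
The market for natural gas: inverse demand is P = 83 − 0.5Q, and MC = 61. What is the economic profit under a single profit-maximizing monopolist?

Profit = 242

The monopolist equates marginal revenue to marginal cost: 83 − Q = 61, so Q = 22. From demand, P = 72.
Profit = (72 − 61)·22 = 242.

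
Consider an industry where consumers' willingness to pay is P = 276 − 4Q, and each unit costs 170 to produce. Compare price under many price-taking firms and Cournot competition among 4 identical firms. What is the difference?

P rises by 21.2

Perfect competition: P = MC = 170, so 276 − 4Q = 170 and Q = 26.5.
With 4 symmetric Cournot firms, each firm's FOC gives 276 − 20q = 170, so q = 5.3, Q = 4·5.3 = 21.2, and P = 191.2.
Change in price: 191.2 − 170 = 21.2.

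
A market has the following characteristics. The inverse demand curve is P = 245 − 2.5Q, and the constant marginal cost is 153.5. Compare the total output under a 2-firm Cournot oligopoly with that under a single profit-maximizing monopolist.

Cournot: Q = 24.4; Monopoly: Q = 18.3

Cournot with 2 identical firms: the symmetric best-response condition is 245 − 7.5q = 153.5. Each firm produces q = 12.2, total output Q = 24.4, price P = 184.
A monopolist chooses Q where MR = MC. MR = 245 − 5Q; setting this equal to 153.5 gives Q = 18.3 and P = 199.25.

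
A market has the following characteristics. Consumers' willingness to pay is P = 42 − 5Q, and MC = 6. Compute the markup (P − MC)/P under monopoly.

The monopolist equates marginal revenue to marginal cost: 42 − 10Q = 6, so Q = 3.6. From demand, P = 24.
Lerner index = (P − MC)/P = (24 − 6)/24 = 0.75.

Lerner index = 0.75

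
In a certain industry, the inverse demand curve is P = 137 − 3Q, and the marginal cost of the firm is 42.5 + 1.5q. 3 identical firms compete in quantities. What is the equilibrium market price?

With 3 symmetric Cournot firms, each firm's FOC gives 137 − 12q = 42.5 + 1.5q, so q = 7, Q = 3·7 = 21, and P = 74.

P = 74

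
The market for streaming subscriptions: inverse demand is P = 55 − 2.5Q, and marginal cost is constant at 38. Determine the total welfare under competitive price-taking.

Under competition P = MC = 38, so Q = (55 − 38)/2.5 = 6.8.
CS = ½·(55 − 38)·6.8 = 57.8; PS = (38 − 38)·6.8 = 0; TS = 57.8.

TS = 57.8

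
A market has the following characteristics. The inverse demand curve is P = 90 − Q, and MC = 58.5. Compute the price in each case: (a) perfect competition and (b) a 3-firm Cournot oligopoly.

Competitive firms price at marginal cost: P = 58.5, giving Q = 31.5.
With 3 symmetric Cournot firms, each firm's FOC gives 90 − 4q = 58.5, so q = 7.875, Q = 3·7.875 = 23.625, and P = 66.375.

Competition: P = 58.5; Cournot: P = 66.375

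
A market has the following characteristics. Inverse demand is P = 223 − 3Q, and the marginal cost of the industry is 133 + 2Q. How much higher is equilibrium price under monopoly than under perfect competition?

P rises by 20.25

Competitive equilibrium sets price equal to marginal cost: 223 − 3Q = 133 + 2Q, so Q = 18 and P = 169.
The monopolist equates marginal revenue to marginal cost: 223 − 6Q = 133 + 2Q, so Q = 11.25. From demand, P = 189.25.
Change in equilibrium price: 189.25 − 169 = 20.25.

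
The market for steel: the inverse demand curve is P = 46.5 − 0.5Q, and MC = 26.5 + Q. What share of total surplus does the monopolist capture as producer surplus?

PS/TS = 0.8

Monopoly sets MR = MC: 46.5 − Q = 26.5 + Q ⇒ Q = 10, P = 46.5 − 0.5·10 = 41.5.
CS = ½·(46.5 − 41.5)·10 = 25.
PS = P·Q − VC(Q) = 41.5·10 − (26.5·10 + ½·1·10²) = 100.
Share captured = PS/TS = 100/125 = 0.8.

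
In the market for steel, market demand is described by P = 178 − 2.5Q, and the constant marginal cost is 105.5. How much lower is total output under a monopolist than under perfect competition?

Total output falls by 14.5

Under competition P = MC = 105.5, so Q = (178 − 105.5)/2.5 = 29.
Monopoly sets MR = MC: 178 − 5Q = 105.5 ⇒ Q = 14.5, P = 178 − 2.5·14.5 = 141.75.
Change in total output: 14.5 − 29 = −14.5.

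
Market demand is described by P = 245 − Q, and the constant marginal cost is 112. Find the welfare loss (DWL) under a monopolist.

DWL = 2211.125

Competitive firms price at marginal cost: P = 112, giving Q = 133.
A monopolist chooses Q where MR = MC. MR = 245 − 2Q; setting this equal to 112 gives Q = 66.5 and P = 178.5.
DWL is the triangle between Q = 66.5 and Q = 133: ½·(133 − 66.5)·(178.5 − 112) = 2211.125.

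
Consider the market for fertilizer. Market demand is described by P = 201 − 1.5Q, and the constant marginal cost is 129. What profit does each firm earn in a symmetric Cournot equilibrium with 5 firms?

π_i = 96

In a 5-firm Cournot equilibrium, symmetry and the first-order condition give q = (201 − 129)/(9) = 8. So Q = 40 and P = 141.
Each firm's profit = (141 − 129)·8 = 96.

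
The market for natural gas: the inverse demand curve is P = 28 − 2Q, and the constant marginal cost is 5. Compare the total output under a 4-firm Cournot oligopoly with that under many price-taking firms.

Cournot: Q = 9.2; Competition: Q = 11.5

In a 4-firm Cournot equilibrium, symmetry and the first-order condition give q = (28 − 5)/(10) = 2.3. So Q = 9.2 and P = 9.6.
Under competition P = MC = 5, so Q = (28 − 5)/2 = 11.5.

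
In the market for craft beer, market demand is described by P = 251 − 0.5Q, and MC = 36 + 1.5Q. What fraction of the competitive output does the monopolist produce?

Q_m/Q_c = 0.8

The monopolist equates marginal revenue to marginal cost: 251 − Q = 36 + 1.5Q, so Q = 86. From demand, P = 208.
Competitive equilibrium sets price equal to marginal cost: 251 − 0.5Q = 36 + 1.5Q, so Q = 107.5 and P = 197.25.
Ratio Q_m/Q_c = 86/107.5 = 0.8.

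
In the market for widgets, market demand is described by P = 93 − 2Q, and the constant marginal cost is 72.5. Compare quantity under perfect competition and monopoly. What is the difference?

Quantity falls by 5.125

Competitive firms price at marginal cost: P = 72.5, giving Q = 10.25.
Monopoly sets MR = MC: 93 − 4Q = 72.5 ⇒ Q = 5.125, P = 93 − 2·5.125 = 82.75.
Change in quantity: 5.125 − 10.25 = −5.125.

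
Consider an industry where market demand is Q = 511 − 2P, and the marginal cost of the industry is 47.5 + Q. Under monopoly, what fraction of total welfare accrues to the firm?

PS/TS = 0.8

Inverting demand: P = 255.5 − 0.5Q.
Monopoly sets MR = MC: 255.5 − Q = 47.5 + Q ⇒ Q = 104, P = 255.5 − 0.5·104 = 203.5.
CS = ½·(255.5 − 203.5)·104 = 2704.
PS = P·Q − VC(Q) = 203.5·104 − (47.5·104 + ½·1·104²) = 10816.
Share captured = PS/TS = 10816/13520 = 0.8.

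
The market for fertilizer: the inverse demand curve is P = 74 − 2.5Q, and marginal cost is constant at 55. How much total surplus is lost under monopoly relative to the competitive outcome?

Perfect competition: P = MC = 55, so 74 − 2.5Q = 55 and Q = 7.6.
Monopoly sets MR = MC: 74 − 5Q = 55 ⇒ Q = 3.8, P = 74 − 2.5·3.8 = 64.5.
DWL is the triangle between Q = 3.8 and Q = 7.6: ½·(7.6 − 3.8)·(64.5 − 55) = 18.05.

DWL = 18.05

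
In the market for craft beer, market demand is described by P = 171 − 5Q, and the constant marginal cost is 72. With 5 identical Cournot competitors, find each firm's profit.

π_i = 54.45

In a 5-firm Cournot equilibrium, symmetry and the first-order condition give q = (171 − 72)/(30) = 3.3. So Q = 16.5 and P = 88.5.
Each firm's profit = (88.5 − 72)·3.3 = 54.45.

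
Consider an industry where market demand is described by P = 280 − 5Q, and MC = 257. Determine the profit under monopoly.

Profit = 26.45

The monopolist equates marginal revenue to marginal cost: 280 − 10Q = 257, so Q = 2.3. From demand, P = 268.5.
Profit = (268.5 − 257)·2.3 = 26.45.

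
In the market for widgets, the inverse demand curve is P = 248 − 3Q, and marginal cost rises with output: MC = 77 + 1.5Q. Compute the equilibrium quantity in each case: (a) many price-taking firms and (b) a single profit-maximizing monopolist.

Competitive equilibrium sets price equal to marginal cost: 248 − 3Q = 77 + 1.5Q, so Q = 38 and P = 134.
A monopolist chooses Q where MR = MC. MR = 248 − 6Q; setting this equal to 77 + 1.5Q gives Q = 22.8 and P = 179.6.

Competition: Q = 38; Monopoly: Q = 22.8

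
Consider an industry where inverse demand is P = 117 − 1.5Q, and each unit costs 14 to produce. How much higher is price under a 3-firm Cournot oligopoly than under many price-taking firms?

P rises by 25.75

Competitive firms price at marginal cost: P = 14, giving Q = 206/3.
In a 3-firm Cournot equilibrium, symmetry and the first-order condition give q = (117 − 14)/(6) = 103/6. So Q = 51.5 and P = 39.75.
Change in price: 39.75 − 14 = 25.75.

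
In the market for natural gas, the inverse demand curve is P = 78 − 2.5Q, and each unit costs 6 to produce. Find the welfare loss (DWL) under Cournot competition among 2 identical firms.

DWL = 115.2

Competitive firms price at marginal cost: P = 6, giving Q = 28.8.
In a 2-firm Cournot equilibrium, symmetry and the first-order condition give q = (78 − 6)/(7.5) = 9.6. So Q = 19.2 and P = 30.
DWL is the triangle between Q = 19.2 and Q = 28.8: ½·(28.8 − 19.2)·(30 − 6) = 115.2.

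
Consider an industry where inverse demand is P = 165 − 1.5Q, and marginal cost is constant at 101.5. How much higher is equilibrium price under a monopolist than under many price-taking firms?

Under competition P = MC = 101.5, so Q = (165 − 101.5)/1.5 = 127/3.
Monopoly sets MR = MC: 165 − 3Q = 101.5 ⇒ Q = 127/6, P = 165 − 1.5·127/6 = 133.25.
Change in equilibrium price: 133.25 − 101.5 = 31.75.

P rises by 31.75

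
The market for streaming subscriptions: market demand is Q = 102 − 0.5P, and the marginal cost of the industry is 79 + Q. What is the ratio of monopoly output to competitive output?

Inverting demand: P = 204 − 2Q.
A monopolist chooses Q where MR = MC. MR = 204 − 4Q; setting this equal to 79 + Q gives Q = 25 and P = 154.
Under competition P = MC: 204 − 2Q = 79 + Q ⇒ Q = 125/3, P = 362/3.
Ratio Q_m/Q_c = 25/(125/3) = 0.6.

Q_m/Q_c = 0.6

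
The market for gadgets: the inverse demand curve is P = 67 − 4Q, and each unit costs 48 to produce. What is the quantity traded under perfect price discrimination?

Q = 4.75

Under first-degree price discrimination the firm charges each unit its demand price and produces up to where P = MC, i.e. Q = 4.75. Consumer surplus is zero; producer surplus equals total surplus.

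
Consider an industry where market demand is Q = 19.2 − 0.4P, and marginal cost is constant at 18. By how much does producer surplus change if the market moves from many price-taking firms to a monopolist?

PS rises by 90

Inverting demand: P = 48 − 2.5Q.
Perfect competition: P = MC = 18, so 48 − 2.5Q = 18 and Q = 12.
PS = (18 − 18)·12 = 0.
Monopoly sets MR = MC: 48 − 5Q = 18 ⇒ Q = 6, P = 48 − 2.5·6 = 33.
PS = (33 − 18)·6 = 90.
Change in producer surplus: 90 − 0 = 90.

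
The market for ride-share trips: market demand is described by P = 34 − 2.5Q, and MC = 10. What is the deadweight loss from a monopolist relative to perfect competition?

DWL = 28.8

Under competition P = MC = 10, so Q = (34 − 10)/2.5 = 9.6.
A monopolist chooses Q where MR = MC. MR = 34 − 5Q; setting this equal to 10 gives Q = 4.8 and P = 22.
DWL is the triangle between Q = 4.8 and Q = 9.6: ½·(9.6 − 4.8)·(22 − 10) = 28.8.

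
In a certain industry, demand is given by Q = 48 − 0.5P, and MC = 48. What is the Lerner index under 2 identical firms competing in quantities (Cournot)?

Inverting demand: P = 96 − 2Q.
With 2 symmetric Cournot firms, each firm's FOC gives 96 − 6q = 48, so q = 8, Q = 2·8 = 16, and P = 64.
Lerner index = (P − MC)/P = (64 − 48)/64 = 0.25.

Lerner index = 0.25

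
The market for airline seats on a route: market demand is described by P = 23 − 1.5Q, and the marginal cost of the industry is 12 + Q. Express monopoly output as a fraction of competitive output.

Q_m/Q_c = 0.625

The monopolist equates marginal revenue to marginal cost: 23 − 3Q = 12 + Q, so Q = 2.75. From demand, P = 18.875.
Competitive equilibrium sets price equal to marginal cost: 23 − 1.5Q = 12 + Q, so Q = 4.4 and P = 16.4.
Ratio Q_m/Q_c = 2.75/4.4 = 0.625.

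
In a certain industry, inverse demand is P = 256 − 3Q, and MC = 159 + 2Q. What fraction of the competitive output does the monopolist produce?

Q_m/Q_c = 0.625

A monopolist chooses Q where MR = MC. MR = 256 − 6Q; setting this equal to 159 + 2Q gives Q = 12.125 and P = 219.625.
Under competition P = MC: 256 − 3Q = 159 + 2Q ⇒ Q = 19.4, P = 197.8.
Ratio Q_m/Q_c = 12.125/19.4 = 0.625.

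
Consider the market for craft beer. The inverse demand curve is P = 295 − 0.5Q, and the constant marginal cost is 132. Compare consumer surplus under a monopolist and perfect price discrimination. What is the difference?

Monopoly sets MR = MC: 295 − Q = 132 ⇒ Q = 163, P = 295 − 0.5·163 = 213.5.
CS = ½·(295 − 213.5)·163 = 6642.25.
A perfectly discriminating monopolist sells every unit with P(Q) ≥ MC(Q), so output equals the competitive quantity Q = 326. Each buyer pays their reservation price, so CS = 0 and the firm captures all surplus.
CS = 0.
Change in consumer surplus: 0 − 6642.25 = −6642.25.

Consumer surplus falls by 6642.25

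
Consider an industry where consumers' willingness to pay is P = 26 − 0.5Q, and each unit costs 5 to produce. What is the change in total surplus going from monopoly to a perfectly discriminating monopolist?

Total surplus rises by 110.25

The monopolist equates marginal revenue to marginal cost: 26 − Q = 5, so Q = 21. From demand, P = 15.5.
CS = ½·(26 − 15.5)·21 = 110.25; PS = (15.5 − 5)·21 = 220.5; TS = 330.75.
A perfectly discriminating monopolist sells every unit with P(Q) ≥ MC(Q), so output equals the competitive quantity Q = 42. Each buyer pays their reservation price, so CS = 0 and the firm captures all surplus.
TS = 441 (equal to competitive TS).
Change in total surplus: 441 − 330.75 = 110.25.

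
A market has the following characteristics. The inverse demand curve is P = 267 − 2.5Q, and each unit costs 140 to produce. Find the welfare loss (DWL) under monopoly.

Under competition P = MC = 140, so Q = (267 − 140)/2.5 = 50.8.
The monopolist equates marginal revenue to marginal cost: 267 − 5Q = 140, so Q = 25.4. From demand, P = 203.5.
DWL is the triangle between Q = 25.4 and Q = 50.8: ½·(50.8 − 25.4)·(203.5 − 140) = 806.45.

DWL = 806.45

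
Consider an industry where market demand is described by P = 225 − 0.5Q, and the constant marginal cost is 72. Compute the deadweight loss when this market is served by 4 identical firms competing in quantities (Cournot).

Perfect competition: P = MC = 72, so 225 − 0.5Q = 72 and Q = 306.
In a 4-firm Cournot equilibrium, symmetry and the first-order condition give q = (225 − 72)/(2.5) = 61.2. So Q = 244.8 and P = 102.6.
DWL is the triangle between Q = 244.8 and Q = 306: ½·(306 − 244.8)·(102.6 − 72) = 936.36.

DWL = 936.36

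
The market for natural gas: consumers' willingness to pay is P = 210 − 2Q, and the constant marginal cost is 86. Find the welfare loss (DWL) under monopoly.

Competitive firms price at marginal cost: P = 86, giving Q = 62.
Monopoly sets MR = MC: 210 − 4Q = 86 ⇒ Q = 31, P = 210 − 2·31 = 148.
DWL is the triangle between Q = 31 and Q = 62: ½·(62 − 31)·(148 − 86) = 961.

DWL = 961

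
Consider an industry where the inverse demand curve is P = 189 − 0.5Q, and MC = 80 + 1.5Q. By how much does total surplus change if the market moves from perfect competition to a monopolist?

Competitive equilibrium sets price equal to marginal cost: 189 − 0.5Q = 80 + 1.5Q, so Q = 54.5 and P = 161.75.
CS = ½·(189 − 161.75)·54.5 = 11881/16; PS = (161.75·54.5 − 80·54.5 − ½·1.5·54.5²) = 35643/16; TS = 2970.25.
The monopolist equates marginal revenue to marginal cost: 189 − Q = 80 + 1.5Q, so Q = 43.6. From demand, P = 167.2.
CS = ½·(189 − 167.2)·43.6 = 475.24; PS = (167.2·43.6 − 80·43.6 − ½·1.5·43.6²) = 2376.2; TS = 2851.44.
Change in total surplus: 2851.44 − 2970.25 = −118.81.

Total surplus falls by 118.81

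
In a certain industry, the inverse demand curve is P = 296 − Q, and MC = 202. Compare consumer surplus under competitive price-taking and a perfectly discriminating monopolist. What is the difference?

Competitive firms price at marginal cost: P = 202, giving Q = 94.
CS = ½·(296 − 202)·94 = 4418.
A perfectly discriminating monopolist sells every unit with P(Q) ≥ MC(Q), so output equals the competitive quantity Q = 94. Each buyer pays their reservation price, so CS = 0 and the firm captures all surplus.
CS = 0.
Change in consumer surplus: 0 − 4418 = −4418.

Consumer surplus falls by 4418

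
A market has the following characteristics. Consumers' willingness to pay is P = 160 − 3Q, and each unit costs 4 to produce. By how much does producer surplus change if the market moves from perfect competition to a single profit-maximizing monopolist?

Under competition P = MC = 4, so Q = (160 − 4)/3 = 52.
PS = (4 − 4)·52 = 0.
The monopolist equates marginal revenue to marginal cost: 160 − 6Q = 4, so Q = 26. From demand, P = 82.
PS = (82 − 4)·26 = 2028.
Change in producer surplus: 2028 − 0 = 2028.

Producer surplus rises by 2028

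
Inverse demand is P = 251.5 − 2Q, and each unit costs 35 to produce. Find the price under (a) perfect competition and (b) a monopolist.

Perfect competition: P = MC = 35, so 251.5 − 2Q = 35 and Q = 108.25.
The monopolist equates marginal revenue to marginal cost: 251.5 − 4Q = 35, so Q = 54.125. From demand, P = 143.25.

Competition: P = 35; Monopoly: P = 143.25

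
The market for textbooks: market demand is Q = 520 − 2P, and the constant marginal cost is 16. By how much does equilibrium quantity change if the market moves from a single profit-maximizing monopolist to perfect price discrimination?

Inverting demand: P = 260 − 0.5Q.
Monopoly sets MR = MC: 260 − Q = 16 ⇒ Q = 244, P = 260 − 0.5·244 = 138.
With perfect price discrimination, output is the efficient level Q = 488 (where demand meets MC), but every buyer pays their willingness to pay: CS = 0 and PS = total surplus.
Change in equilibrium quantity: 488 − 244 = 244.

Q rises by 244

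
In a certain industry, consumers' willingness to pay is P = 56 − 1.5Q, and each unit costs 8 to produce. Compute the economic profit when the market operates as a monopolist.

Profit = 384

Monopoly sets MR = MC: 56 − 3Q = 8 ⇒ Q = 16, P = 56 − 1.5·16 = 32.
Profit = (32 − 8)·16 = 384.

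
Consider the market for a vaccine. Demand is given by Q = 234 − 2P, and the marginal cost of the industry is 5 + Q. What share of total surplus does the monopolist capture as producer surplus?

Inverting demand: P = 117 − 0.5Q.
A monopolist chooses Q where MR = MC. MR = 117 − Q; setting this equal to 5 + Q gives Q = 56 and P = 89.
CS = ½·(117 − 89)·56 = 784.
PS = P·Q − VC(Q) = 89·56 − (5·56 + ½·1·56²) = 3136.
Share captured = PS/TS = 3136/3920 = 0.8.

PS/TS = 0.8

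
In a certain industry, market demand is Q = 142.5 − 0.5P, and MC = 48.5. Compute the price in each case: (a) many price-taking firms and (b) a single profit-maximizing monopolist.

Competition: P = 48.5; Monopoly: P = 166.75

Inverting demand: P = 285 − 2Q.
Competitive firms price at marginal cost: P = 48.5, giving Q = 118.25.
Monopoly sets MR = MC: 285 − 4Q = 48.5 ⇒ Q = 59.125, P = 285 − 2·59.125 = 166.75.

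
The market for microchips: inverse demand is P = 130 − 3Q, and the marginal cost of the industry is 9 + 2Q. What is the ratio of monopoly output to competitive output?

A monopolist chooses Q where MR = MC. MR = 130 − 6Q; setting this equal to 9 + 2Q gives Q = 15.125 and P = 84.625.
Under competition P = MC: 130 − 3Q = 9 + 2Q ⇒ Q = 24.2, P = 57.4.
Ratio Q_m/Q_c = 15.125/24.2 = 0.625.

Q_m/Q_c = 0.625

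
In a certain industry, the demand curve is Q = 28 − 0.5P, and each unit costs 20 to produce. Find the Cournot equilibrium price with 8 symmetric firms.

P = 24

Inverting demand: P = 56 − 2Q.
Cournot with 8 identical firms: the symmetric best-response condition is 56 − 18q = 20. Each firm produces q = 2, total output Q = 16, price P = 24.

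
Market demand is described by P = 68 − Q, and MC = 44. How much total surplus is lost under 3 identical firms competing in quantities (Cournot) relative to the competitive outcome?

DWL = 18

Perfect competition: P = MC = 44, so 68 − Q = 44 and Q = 24.
Cournot with 3 identical firms: the symmetric best-response condition is 68 − 4q = 44. Each firm produces q = 6, total output Q = 18, price P = 50.
DWL is the triangle between Q = 18 and Q = 24: ½·(24 − 18)·(50 − 44) = 18.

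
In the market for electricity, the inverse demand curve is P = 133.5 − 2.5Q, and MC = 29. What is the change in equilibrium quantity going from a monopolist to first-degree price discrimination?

Q rises by 20.9

The monopolist equates marginal revenue to marginal cost: 133.5 − 5Q = 29, so Q = 20.9. From demand, P = 81.25.
A perfectly discriminating monopolist sells every unit with P(Q) ≥ MC(Q), so output equals the competitive quantity Q = 41.8. Each buyer pays their reservation price, so CS = 0 and the firm captures all surplus.
Change in equilibrium quantity: 41.8 − 20.9 = 20.9.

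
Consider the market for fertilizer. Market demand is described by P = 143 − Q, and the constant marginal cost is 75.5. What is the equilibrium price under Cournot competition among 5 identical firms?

With 5 symmetric Cournot firms, each firm's FOC gives 143 − 6q = 75.5, so q = 11.25, Q = 5·11.25 = 56.25, and P = 86.75.

P = 86.75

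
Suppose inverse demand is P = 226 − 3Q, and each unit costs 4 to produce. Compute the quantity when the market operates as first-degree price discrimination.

Under first-degree price discrimination the firm charges each unit its demand price and produces up to where P = MC, i.e. Q = 74. Consumer surplus is zero; producer surplus equals total surplus.

Q = 74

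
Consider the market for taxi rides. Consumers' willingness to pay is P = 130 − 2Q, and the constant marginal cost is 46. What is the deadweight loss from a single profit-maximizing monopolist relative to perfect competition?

Perfect competition: P = MC = 46, so 130 − 2Q = 46 and Q = 42.
A monopolist chooses Q where MR = MC. MR = 130 − 4Q; setting this equal to 46 gives Q = 21 and P = 88.
DWL is the triangle between Q = 21 and Q = 42: ½·(42 − 21)·(88 − 46) = 441.

DWL = 441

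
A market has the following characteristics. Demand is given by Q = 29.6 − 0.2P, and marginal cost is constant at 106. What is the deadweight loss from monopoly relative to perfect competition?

DWL = 44.1

Inverting demand: P = 148 − 5Q.
Perfect competition: P = MC = 106, so 148 − 5Q = 106 and Q = 8.4.
Monopoly sets MR = MC: 148 − 10Q = 106 ⇒ Q = 4.2, P = 148 − 5·4.2 = 127.
DWL is the triangle between Q = 4.2 and Q = 8.4: ½·(8.4 − 4.2)·(127 − 106) = 44.1.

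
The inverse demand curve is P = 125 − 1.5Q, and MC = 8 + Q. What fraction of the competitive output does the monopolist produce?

Q_m/Q_c = 0.625

Monopoly sets MR = MC: 125 − 3Q = 8 + Q ⇒ Q = 29.25, P = 125 − 1.5·29.25 = 81.125.
Competitive equilibrium sets price equal to marginal cost: 125 − 1.5Q = 8 + Q, so Q = 46.8 and P = 54.8.
Ratio Q_m/Q_c = 29.25/46.8 = 0.625.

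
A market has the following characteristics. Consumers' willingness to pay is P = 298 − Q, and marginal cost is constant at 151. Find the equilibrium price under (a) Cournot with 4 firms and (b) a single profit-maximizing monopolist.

Cournot with 4 identical firms: the symmetric best-response condition is 298 − 5q = 151. Each firm produces q = 29.4, total output Q = 117.6, price P = 180.4.
Monopoly sets MR = MC: 298 − 2Q = 151 ⇒ Q = 73.5, P = 298 − 73.5 = 224.5.

Cournot: P = 180.4; Monopoly: P = 224.5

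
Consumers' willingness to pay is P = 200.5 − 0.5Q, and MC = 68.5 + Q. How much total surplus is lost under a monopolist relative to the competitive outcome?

Competitive equilibrium sets price equal to marginal cost: 200.5 − 0.5Q = 68.5 + Q, so Q = 88 and P = 156.5.
The monopolist equates marginal revenue to marginal cost: 200.5 − Q = 68.5 + Q, so Q = 66. From demand, P = 167.5.
CS = ½·(200.5 − 156.5)·88 = 1936; PS = (156.5·88 − 68.5·88 − ½·1·88²) = 3872; TS = 5808.
CS = ½·(200.5 − 167.5)·66 = 1089; PS = (167.5·66 − 68.5·66 − ½·1·66²) = 4356; TS = 5445.
DWL = 5808 − 5445 = 363.

DWL = 363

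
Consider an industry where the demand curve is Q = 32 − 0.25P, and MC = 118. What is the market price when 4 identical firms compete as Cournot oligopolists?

Inverting demand: P = 128 − 4Q.
In a 4-firm Cournot equilibrium, symmetry and the first-order condition give q = (128 − 118)/(20) = 0.5. So Q = 2 and P = 120.

P = 120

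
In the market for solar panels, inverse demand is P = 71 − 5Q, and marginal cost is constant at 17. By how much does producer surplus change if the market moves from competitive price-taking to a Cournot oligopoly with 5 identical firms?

Perfect competition: P = MC = 17, so 71 − 5Q = 17 and Q = 10.8.
PS = (17 − 17)·10.8 = 0.
Cournot with 5 identical firms: the symmetric best-response condition is 71 − 30q = 17. Each firm produces q = 1.8, total output Q = 9, price P = 26.
PS = (26 − 17)·9 = 81.
Change in producer surplus: 81 − 0 = 81.

Producer surplus rises by 81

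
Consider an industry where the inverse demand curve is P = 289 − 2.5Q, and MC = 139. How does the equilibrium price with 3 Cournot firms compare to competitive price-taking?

Cournot: P = 176.5; Competition: P = 139

In a 3-firm Cournot equilibrium, symmetry and the first-order condition give q = (289 − 139)/(10) = 15. So Q = 45 and P = 176.5.
Under competition P = MC = 139, so Q = (289 − 139)/2.5 = 60.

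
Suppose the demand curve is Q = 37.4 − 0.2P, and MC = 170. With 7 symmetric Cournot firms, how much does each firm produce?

Inverting demand: P = 187 − 5Q.
Cournot with 7 identical firms: the symmetric best-response condition is 187 − 40q = 170. Each firm produces q = 0.425, total output Q = 2.975, price P = 172.125.

q_i = 0.425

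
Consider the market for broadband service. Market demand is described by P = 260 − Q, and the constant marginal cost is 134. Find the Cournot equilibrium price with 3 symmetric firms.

With 3 symmetric Cournot firms, each firm's FOC gives 260 − 4q = 134, so q = 31.5, Q = 3·31.5 = 94.5, and P = 165.5.

P = 165.5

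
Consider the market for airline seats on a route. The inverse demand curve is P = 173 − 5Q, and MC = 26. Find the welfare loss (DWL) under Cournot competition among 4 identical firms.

DWL = 86.436

Competitive firms price at marginal cost: P = 26, giving Q = 29.4.
With 4 symmetric Cournot firms, each firm's FOC gives 173 − 25q = 26, so q = 5.88, Q = 4·5.88 = 23.52, and P = 55.4.
DWL is the triangle between Q = 23.52 and Q = 29.4: ½·(29.4 − 23.52)·(55.4 − 26) = 86.436.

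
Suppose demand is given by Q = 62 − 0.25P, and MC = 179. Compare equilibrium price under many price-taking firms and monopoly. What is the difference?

Equilibrium price rises by 34.5

Inverting demand: P = 248 − 4Q.
Perfect competition: P = MC = 179, so 248 − 4Q = 179 and Q = 17.25.
The monopolist equates marginal revenue to marginal cost: 248 − 8Q = 179, so Q = 8.625. From demand, P = 213.5.
Change in equilibrium price: 213.5 − 179 = 34.5.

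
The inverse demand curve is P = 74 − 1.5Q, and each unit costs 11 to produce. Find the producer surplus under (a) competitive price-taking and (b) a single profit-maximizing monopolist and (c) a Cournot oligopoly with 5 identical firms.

Competitive firms price at marginal cost: P = 11, giving Q = 42.
PS = (11 − 11)·42 = 0.
The monopolist equates marginal revenue to marginal cost: 74 − 3Q = 11, so Q = 21. From demand, P = 42.5.
PS = (42.5 − 11)·21 = 661.5.
Cournot with 5 identical firms: the symmetric best-response condition is 74 − 9q = 11. Each firm produces q = 7, total output Q = 35, price P = 21.5.
PS = (21.5 − 11)·35 = 367.5.

Competition: PS = 0; Monopoly: PS = 661.5; Cournot: PS = 367.5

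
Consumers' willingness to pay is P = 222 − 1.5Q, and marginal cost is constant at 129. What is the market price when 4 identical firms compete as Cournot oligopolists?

P = 147.6

In a 4-firm Cournot equilibrium, symmetry and the first-order condition give q = (222 − 129)/(7.5) = 12.4. So Q = 49.6 and P = 147.6.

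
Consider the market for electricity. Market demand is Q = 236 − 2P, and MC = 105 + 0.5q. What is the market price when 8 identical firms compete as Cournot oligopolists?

P = 107.6

Inverting demand: P = 118 − 0.5Q.
With 8 symmetric Cournot firms, each firm's FOC gives 118 − 4.5q = 105 + 0.5q, so q = 2.6, Q = 8·2.6 = 20.8, and P = 107.6.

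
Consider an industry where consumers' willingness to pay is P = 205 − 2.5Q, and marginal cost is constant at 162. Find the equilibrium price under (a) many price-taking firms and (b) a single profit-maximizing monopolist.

Under competition P = MC = 162, so Q = (205 − 162)/2.5 = 17.2.
A monopolist chooses Q where MR = MC. MR = 205 − 5Q; setting this equal to 162 gives Q = 8.6 and P = 183.5.

Competition: P = 162; Monopoly: P = 183.5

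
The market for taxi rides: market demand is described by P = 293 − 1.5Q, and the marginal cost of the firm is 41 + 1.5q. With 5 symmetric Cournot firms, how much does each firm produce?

q_i = 24

Cournot with 5 identical firms: the symmetric best-response condition is 293 − 9q = 41 + 1.5q. Each firm produces q = 24, total output Q = 120, price P = 113.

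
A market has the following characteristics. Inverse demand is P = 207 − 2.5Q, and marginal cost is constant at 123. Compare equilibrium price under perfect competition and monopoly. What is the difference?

Perfect competition: P = MC = 123, so 207 − 2.5Q = 123 and Q = 33.6.
The monopolist equates marginal revenue to marginal cost: 207 − 5Q = 123, so Q = 16.8. From demand, P = 165.
Change in equilibrium price: 165 − 123 = 42.

Equilibrium price rises by 42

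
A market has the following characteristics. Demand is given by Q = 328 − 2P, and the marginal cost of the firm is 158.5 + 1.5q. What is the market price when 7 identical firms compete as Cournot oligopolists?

P = 160.5

Inverting demand: P = 164 − 0.5Q.
With 7 symmetric Cournot firms, each firm's FOC gives 164 − 4q = 158.5 + 1.5q, so q = 1, Q = 7·1 = 7, and P = 160.5.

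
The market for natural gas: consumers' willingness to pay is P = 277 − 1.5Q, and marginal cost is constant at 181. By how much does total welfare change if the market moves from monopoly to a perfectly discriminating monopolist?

A monopolist chooses Q where MR = MC. MR = 277 − 3Q; setting this equal to 181 gives Q = 32 and P = 229.
CS = ½·(277 − 229)·32 = 768; PS = (229 − 181)·32 = 1536; TS = 2304.
Under first-degree price discrimination the firm charges each unit its demand price and produces up to where P = MC, i.e. Q = 64. Consumer surplus is zero; producer surplus equals total surplus.
TS = 3072 (equal to competitive TS).
Change in total welfare: 3072 − 2304 = 768.

TS rises by 768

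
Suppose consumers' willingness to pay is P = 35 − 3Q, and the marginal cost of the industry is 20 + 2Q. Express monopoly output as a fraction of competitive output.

A monopolist chooses Q where MR = MC. MR = 35 − 6Q; setting this equal to 20 + 2Q gives Q = 1.875 and P = 29.375.
Competitive equilibrium sets price equal to marginal cost: 35 − 3Q = 20 + 2Q, so Q = 3 and P = 26.
Ratio Q_m/Q_c = 1.875/3 = 0.625.

Q_m/Q_c = 0.625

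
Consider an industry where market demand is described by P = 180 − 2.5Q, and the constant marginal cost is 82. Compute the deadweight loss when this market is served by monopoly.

DWL = 480.2

Perfect competition: P = MC = 82, so 180 − 2.5Q = 82 and Q = 39.2.
A monopolist chooses Q where MR = MC. MR = 180 − 5Q; setting this equal to 82 gives Q = 19.6 and P = 131.
DWL is the triangle between Q = 19.6 and Q = 39.2: ½·(39.2 − 19.6)·(131 − 82) = 480.2.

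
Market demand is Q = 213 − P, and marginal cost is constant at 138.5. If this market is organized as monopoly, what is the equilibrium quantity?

Inverting demand: P = 213 − Q.
A monopolist chooses Q where MR = MC. MR = 213 − 2Q; setting this equal to 138.5 gives Q = 37.25 and P = 175.75.

Q = 37.25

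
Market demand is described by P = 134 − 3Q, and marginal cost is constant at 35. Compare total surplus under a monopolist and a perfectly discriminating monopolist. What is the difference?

Total surplus rises by 408.375

The monopolist equates marginal revenue to marginal cost: 134 − 6Q = 35, so Q = 16.5. From demand, P = 84.5.
CS = ½·(134 − 84.5)·16.5 = 408.375; PS = (84.5 − 35)·16.5 = 816.75; TS = 1225.125.
With perfect price discrimination, output is the efficient level Q = 33 (where demand meets MC), but every buyer pays their willingness to pay: CS = 0 and PS = total surplus.
TS = 1633.5 (equal to competitive TS).
Change in total surplus: 1633.5 − 1225.125 = 408.375.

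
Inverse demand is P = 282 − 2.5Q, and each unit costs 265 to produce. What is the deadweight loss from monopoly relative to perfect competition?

DWL = 14.45

Under competition P = MC = 265, so Q = (282 − 265)/2.5 = 6.8.
The monopolist equates marginal revenue to marginal cost: 282 − 5Q = 265, so Q = 3.4. From demand, P = 273.5.
DWL is the triangle between Q = 3.4 and Q = 6.8: ½·(6.8 − 3.4)·(273.5 − 265) = 14.45.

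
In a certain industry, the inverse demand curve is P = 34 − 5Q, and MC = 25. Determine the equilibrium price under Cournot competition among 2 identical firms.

P = 28

In a 2-firm Cournot equilibrium, symmetry and the first-order condition give q = (34 − 25)/(15) = 0.6. So Q = 1.2 and P = 28.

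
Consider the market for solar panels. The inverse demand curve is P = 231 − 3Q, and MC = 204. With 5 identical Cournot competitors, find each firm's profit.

π_i = 6.75

With 5 symmetric Cournot firms, each firm's FOC gives 231 − 18q = 204, so q = 1.5, Q = 5·1.5 = 7.5, and P = 208.5.
Each firm's profit = (208.5 − 204)·1.5 = 6.75.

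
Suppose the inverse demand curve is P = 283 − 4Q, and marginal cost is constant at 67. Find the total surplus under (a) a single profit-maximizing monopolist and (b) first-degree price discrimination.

Monopoly: TS = 4374; Perfect PD: TS = 5832

The monopolist equates marginal revenue to marginal cost: 283 − 8Q = 67, so Q = 27. From demand, P = 175.
CS = ½·(283 − 175)·27 = 1458; PS = (175 − 67)·27 = 2916; TS = 4374.
A perfectly discriminating monopolist sells every unit with P(Q) ≥ MC(Q), so output equals the competitive quantity Q = 54. Each buyer pays their reservation price, so CS = 0 and the firm captures all surplus.
TS = 5832 (equal to competitive TS).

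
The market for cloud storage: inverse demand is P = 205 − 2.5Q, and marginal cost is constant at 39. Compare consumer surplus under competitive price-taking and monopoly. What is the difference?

Perfect competition: P = MC = 39, so 205 − 2.5Q = 39 and Q = 66.4.
CS = ½·(205 − 39)·66.4 = 5511.2.
A monopolist chooses Q where MR = MC. MR = 205 − 5Q; setting this equal to 39 gives Q = 33.2 and P = 122.
CS = ½·(205 − 122)·33.2 = 1377.8.
Change in consumer surplus: 1377.8 − 5511.2 = −4133.4.

CS falls by 4133.4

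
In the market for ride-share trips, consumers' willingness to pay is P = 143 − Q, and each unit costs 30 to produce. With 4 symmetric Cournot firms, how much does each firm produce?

With 4 symmetric Cournot firms, each firm's FOC gives 143 − 5q = 30, so q = 22.6, Q = 4·22.6 = 90.4, and P = 52.6.

q_i = 22.6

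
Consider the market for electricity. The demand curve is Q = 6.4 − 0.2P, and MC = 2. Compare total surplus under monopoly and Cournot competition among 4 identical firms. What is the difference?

Inverting demand: P = 32 − 5Q.
Monopoly sets MR = MC: 32 − 10Q = 2 ⇒ Q = 3, P = 32 − 5·3 = 17.
CS = ½·(32 − 17)·3 = 22.5; PS = (17 − 2)·3 = 45; TS = 67.5.
Cournot with 4 identical firms: the symmetric best-response condition is 32 − 25q = 2. Each firm produces q = 1.2, total output Q = 4.8, price P = 8.
CS = ½·(32 − 8)·4.8 = 57.6; PS = (8 − 2)·4.8 = 28.8; TS = 86.4.
Change in total surplus: 86.4 − 67.5 = 18.9.

Total surplus rises by 18.9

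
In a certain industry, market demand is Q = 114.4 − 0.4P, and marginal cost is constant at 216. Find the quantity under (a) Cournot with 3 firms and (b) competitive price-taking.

Inverting demand: P = 286 − 2.5Q.
Cournot with 3 identical firms: the symmetric best-response condition is 286 − 10q = 216. Each firm produces q = 7, total output Q = 21, price P = 233.5.
Perfect competition: P = MC = 216, so 286 − 2.5Q = 216 and Q = 28.

Cournot: Q = 21; Competition: Q = 28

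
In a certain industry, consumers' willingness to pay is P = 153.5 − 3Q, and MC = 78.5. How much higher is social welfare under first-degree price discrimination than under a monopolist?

TS rises by 234.375

Monopoly sets MR = MC: 153.5 − 6Q = 78.5 ⇒ Q = 12.5, P = 153.5 − 3·12.5 = 116.
CS = ½·(153.5 − 116)·12.5 = 234.375; PS = (116 − 78.5)·12.5 = 468.75; TS = 703.125.
A perfectly discriminating monopolist sells every unit with P(Q) ≥ MC(Q), so output equals the competitive quantity Q = 25. Each buyer pays their reservation price, so CS = 0 and the firm captures all surplus.
TS = 937.5 (equal to competitive TS).
Change in social welfare: 937.5 − 703.125 = 234.375.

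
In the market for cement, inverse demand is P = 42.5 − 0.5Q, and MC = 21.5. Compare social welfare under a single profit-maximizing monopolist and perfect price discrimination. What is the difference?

The monopolist equates marginal revenue to marginal cost: 42.5 − Q = 21.5, so Q = 21. From demand, P = 32.
CS = ½·(42.5 − 32)·21 = 110.25; PS = (32 − 21.5)·21 = 220.5; TS = 330.75.
A perfectly discriminating monopolist sells every unit with P(Q) ≥ MC(Q), so output equals the competitive quantity Q = 42. Each buyer pays their reservation price, so CS = 0 and the firm captures all surplus.
TS = 441 (equal to competitive TS).
Change in social welfare: 441 − 330.75 = 110.25.

TS rises by 110.25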